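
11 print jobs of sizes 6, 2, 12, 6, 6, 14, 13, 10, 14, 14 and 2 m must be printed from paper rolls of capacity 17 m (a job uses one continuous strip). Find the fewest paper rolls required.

7

Total = 14 + 14 + 14 + 13 + 12 + 10 + 6 + 6 + 6 + 2 + 2 = 99 m.
Lower bound: ⌈99/17⌉ = 6 paper rolls.
A packing using 7 paper rolls:
  roll 1: 14 + 2 = 16
  roll 2: 14 + 2 = 16
  roll 3: 14 = 14
  roll 4: 13 = 13
  roll 5: 12 = 12
  roll 6: 10 + 6 = 16
  roll 7: 6 + 6 = 12
No arrangement into 6 paper rolls stays within capacity, so 7 is optimal.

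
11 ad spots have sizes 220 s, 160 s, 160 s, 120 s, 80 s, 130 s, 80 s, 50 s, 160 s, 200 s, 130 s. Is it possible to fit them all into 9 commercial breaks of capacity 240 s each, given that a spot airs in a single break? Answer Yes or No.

Yes

A valid assignment using 8 commercial breaks:
  break 1: 220 = 220
  break 2: 200 = 200
  break 3: 160 + 80 = 240
  break 4: 160 + 80 = 240
  break 5: 160 + 50 = 210
  break 6: 130 = 130
  break 7: 130 = 130
  break 8: 120 = 120
That uses only 8 ≤ 9, so 9 commercial breaks are enough.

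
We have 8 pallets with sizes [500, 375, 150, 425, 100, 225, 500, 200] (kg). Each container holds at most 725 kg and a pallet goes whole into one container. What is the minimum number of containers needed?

4

Total = 500 + 500 + 425 + 375 + 225 + 200 + 150 + 100 = 2475 kg.
Lower bound: ⌈2475/725⌉ = 4 containers.
A packing using 4 containers:
  container 1: 500 + 225 = 725
  container 2: 500 + 200 = 700
  container 3: 425 + 150 + 100 = 675
  container 4: 375 = 375
This matches the lower bound, so 4 is optimal.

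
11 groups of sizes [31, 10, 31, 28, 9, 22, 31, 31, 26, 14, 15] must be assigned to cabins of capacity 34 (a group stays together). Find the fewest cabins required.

9

Total = 31 + 31 + 31 + 31 + 28 + 26 + 22 + 15 + 14 + 10 + 9 = 248.
Lower bound: ⌈248/34⌉ = 8 cabins.
A packing using 9 cabins:
  cabin 1: 31 = 31
  cabin 2: 31 = 31
  cabin 3: 31 = 31
  cabin 4: 31 = 31
  cabin 5: 28 = 28
  cabin 6: 26 = 26
  cabin 7: 22 + 10 = 32
  cabin 8: 15 + 14 = 29
  cabin 9: 9 = 9
No arrangement into 8 cabins stays within capacity, so 9 is optimal.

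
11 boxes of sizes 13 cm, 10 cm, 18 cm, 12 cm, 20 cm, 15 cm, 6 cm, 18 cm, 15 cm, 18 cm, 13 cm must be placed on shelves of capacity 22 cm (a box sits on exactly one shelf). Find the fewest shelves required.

9

Total = 20 + 18 + 18 + 18 + 15 + 15 + 13 + 13 + 12 + 10 + 6 = 158 cm.
Lower bound: ⌈158/22⌉ = 8 shelves.
Also, 9 boxes each exceed 11 cm, and no two of those can share a shelf, so at least 9 shelves are needed.
A packing using 9 shelves:
  shelf 1: 20 = 20
  shelf 2: 18 = 18
  shelf 3: 18 = 18
  shelf 4: 18 = 18
  shelf 5: 15 + 6 = 21
  shelf 6: 15 = 15
  shelf 7: 13 = 13
  shelf 8: 13 = 13
  shelf 9: 12 + 10 = 22
This matches the lower bound, so 9 is optimal.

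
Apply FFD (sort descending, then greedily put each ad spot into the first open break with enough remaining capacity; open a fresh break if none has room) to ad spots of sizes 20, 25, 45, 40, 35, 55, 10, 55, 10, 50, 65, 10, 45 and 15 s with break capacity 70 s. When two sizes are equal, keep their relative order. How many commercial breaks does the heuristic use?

Sorted descending: 65, 55, 55, 50, 45, 45, 40, 35, 25, 20, 15, 10, 10, 10.
  65 → break 1 (new)  [load 65/70]
  55 → break 2 (new)  [load 55/70]
  55 → break 3 (new)  [load 55/70]
  50 → break 4 (new)  [load 50/70]
  45 → break 5 (new)  [load 45/70]
  45 → break 6 (new)  [load 45/70]
  40 → break 7 (new)  [load 40/70]
  35 → break 8 (new)  [load 35/70]
  25 → break 5  [load 70/70]
  20 → break 4  [load 70/70]
  15 → break 2  [load 70/70]
  10 → break 3  [load 65/70]
  10 → break 6  [load 55/70]
  10 → break 6  [load 65/70]
8 commercial breaks opened.

8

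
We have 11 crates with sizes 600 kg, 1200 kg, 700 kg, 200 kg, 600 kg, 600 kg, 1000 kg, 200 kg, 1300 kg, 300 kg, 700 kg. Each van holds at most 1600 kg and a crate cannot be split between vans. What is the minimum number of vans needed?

Total = 1300 + 1200 + 1000 + 700 + 700 + 600 + 600 + 600 + 300 + 200 + 200 = 7400 kg.
Lower bound: ⌈7400/1600⌉ = 5 vans.
A packing using 5 vans:
  van 1: 1300 + 300 = 1600
  van 2: 1200 + 200 + 200 = 1600
  van 3: 1000 + 600 = 1600
  van 4: 700 + 700 = 1400
  van 5: 600 + 600 = 1200
This matches the lower bound, so 5 is optimal.

5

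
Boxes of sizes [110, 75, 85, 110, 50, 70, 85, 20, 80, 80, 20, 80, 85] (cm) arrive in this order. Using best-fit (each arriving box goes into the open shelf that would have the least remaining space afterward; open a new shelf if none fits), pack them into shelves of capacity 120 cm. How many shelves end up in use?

10

  110 → shelf 1 (new)  [load 110/120]
  75 → shelf 2 (new)  [load 75/120]
  85 → shelf 3 (new)  [load 85/120]
  110 → shelf 4 (new)  [load 110/120]
  50 → shelf 5 (new)  [load 50/120]
  70 → shelf 5  [load 120/120]
  85 → shelf 6 (new)  [load 85/120]
  20 → shelf 3  [load 105/120]
  80 → shelf 7 (new)  [load 80/120]
  80 → shelf 8 (new)  [load 80/120]
  20 → shelf 6  [load 105/120]
  80 → shelf 9 (new)  [load 80/120]
  85 → shelf 10 (new)  [load 85/120]
10 shelves opened.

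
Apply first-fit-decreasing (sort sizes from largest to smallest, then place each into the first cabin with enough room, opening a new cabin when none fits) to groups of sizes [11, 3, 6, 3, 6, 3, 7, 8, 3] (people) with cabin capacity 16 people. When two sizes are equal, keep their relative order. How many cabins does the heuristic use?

4

Sorted descending: 11, 8, 7, 6, 6, 3, 3, 3, 3.
  11 → cabin 1 (new)  [load 11/16]
  8 → cabin 2 (new)  [load 8/16]
  7 → cabin 2  [load 15/16]
  6 → cabin 3 (new)  [load 6/16]
  6 → cabin 3  [load 12/16]
  3 → cabin 1  [load 14/16]
  3 → cabin 3  [load 15/16]
  3 → cabin 4 (new)  [load 3/16]
  3 → cabin 4  [load 6/16]
4 cabins opened.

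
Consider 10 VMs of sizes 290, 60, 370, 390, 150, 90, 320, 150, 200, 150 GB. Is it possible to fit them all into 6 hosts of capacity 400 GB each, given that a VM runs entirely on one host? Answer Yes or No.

A valid assignment using 6 hosts:
  host 1: 390 = 390
  host 2: 370 = 370
  host 3: 320 + 60 = 380
  host 4: 290 + 90 = 380
  host 5: 200 + 150 = 350
  host 6: 150 + 150 = 300
Every load is within 400 GB, so 6 hosts suffice.

Yes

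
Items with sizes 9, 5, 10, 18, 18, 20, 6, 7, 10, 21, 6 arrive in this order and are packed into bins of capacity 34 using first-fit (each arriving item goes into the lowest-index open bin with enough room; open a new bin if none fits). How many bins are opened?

5

  9 → bin 1 (new)  [load 9/34]
  5 → bin 1  [load 14/34]
  10 → bin 1  [load 24/34]
  18 → bin 2 (new)  [load 18/34]
  18 → bin 3 (new)  [load 18/34]
  20 → bin 4 (new)  [load 20/34]
  6 → bin 1  [load 30/34]
  7 → bin 2  [load 25/34]
  10 → bin 3  [load 28/34]
  21 → bin 5 (new)  [load 21/34]
  6 → bin 2  [load 31/34]
5 bins opened.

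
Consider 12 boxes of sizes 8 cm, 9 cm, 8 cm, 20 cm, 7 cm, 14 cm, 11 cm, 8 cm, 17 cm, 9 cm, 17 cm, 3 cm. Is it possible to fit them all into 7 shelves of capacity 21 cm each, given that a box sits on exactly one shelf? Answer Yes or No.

Yes

A valid assignment using 7 shelves:
  shelf 1: 20 = 20
  shelf 2: 17 + 3 = 20
  shelf 3: 17 = 17
  shelf 4: 14 + 7 = 21
  shelf 5: 11 + 9 = 20
  shelf 6: 9 + 8 = 17
  shelf 7: 8 + 8 = 16
Every load is within 21 cm, so 7 shelves suffice.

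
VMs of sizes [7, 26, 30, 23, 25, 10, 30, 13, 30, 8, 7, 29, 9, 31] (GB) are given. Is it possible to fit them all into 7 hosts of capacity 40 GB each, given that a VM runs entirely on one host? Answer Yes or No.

No

Total = 278 GB; ⌈278/40⌉ = 7.
8 VMs each exceed half the capacity and cannot share a host, forcing at least 8 hosts.
At least 8 hosts are required, but only 7 are allowed.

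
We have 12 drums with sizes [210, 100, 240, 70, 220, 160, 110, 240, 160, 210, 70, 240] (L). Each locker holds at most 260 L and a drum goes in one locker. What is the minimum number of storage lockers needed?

9

Total = 240 + 240 + 240 + 220 + 210 + 210 + 160 + 160 + 110 + 100 + 70 + 70 = 2030 L.
Lower bound: ⌈2030/260⌉ = 8 storage lockers.
A packing using 9 storage lockers:
  locker 1: 240 = 240
  locker 2: 240 = 240
  locker 3: 240 = 240
  locker 4: 220 = 220
  locker 5: 210 = 210
  locker 6: 210 = 210
  locker 7: 160 + 100 = 260
  locker 8: 160 + 70 = 230
  locker 9: 110 + 70 = 180
No arrangement into 8 storage lockers stays within capacity, so 9 is optimal.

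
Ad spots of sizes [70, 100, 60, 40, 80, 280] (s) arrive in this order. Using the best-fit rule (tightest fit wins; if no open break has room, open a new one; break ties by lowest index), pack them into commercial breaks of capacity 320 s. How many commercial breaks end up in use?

3

  70 → break 1 (new)  [load 70/320]
  100 → break 1  [load 170/320]
  60 → break 1  [load 230/320]
  40 → break 1  [load 270/320]
  80 → break 2 (new)  [load 80/320]
  280 → break 3 (new)  [load 280/320]
3 commercial breaks opened.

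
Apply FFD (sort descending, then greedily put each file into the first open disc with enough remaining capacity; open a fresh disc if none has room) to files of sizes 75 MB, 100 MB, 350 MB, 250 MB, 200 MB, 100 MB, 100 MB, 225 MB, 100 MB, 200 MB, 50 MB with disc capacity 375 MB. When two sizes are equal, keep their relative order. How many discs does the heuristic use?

Sorted descending: 350, 250, 225, 200, 200, 100, 100, 100, 100, 75, 50.
  350 → disc 1 (new)  [load 350/375]
  250 → disc 2 (new)  [load 250/375]
  225 → disc 3 (new)  [load 225/375]
  200 → disc 4 (new)  [load 200/375]
  200 → disc 5 (new)  [load 200/375]
  100 → disc 2  [load 350/375]
  100 → disc 3  [load 325/375]
  100 → disc 4  [load 300/375]
  100 → disc 5  [load 300/375]
  75 → disc 4  [load 375/375]
  50 → disc 3  [load 375/375]
5 discs opened.

5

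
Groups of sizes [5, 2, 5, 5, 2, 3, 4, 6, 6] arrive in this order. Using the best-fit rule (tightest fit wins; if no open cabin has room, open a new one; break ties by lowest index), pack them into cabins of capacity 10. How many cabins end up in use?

  5 → cabin 1 (new)  [load 5/10]
  2 → cabin 1  [load 7/10]
  5 → cabin 2 (new)  [load 5/10]
  5 → cabin 2  [load 10/10]
  2 → cabin 1  [load 9/10]
  3 → cabin 3 (new)  [load 3/10]
  4 → cabin 3  [load 7/10]
  6 → cabin 4 (new)  [load 6/10]
  6 → cabin 5 (new)  [load 6/10]
5 cabins opened.

5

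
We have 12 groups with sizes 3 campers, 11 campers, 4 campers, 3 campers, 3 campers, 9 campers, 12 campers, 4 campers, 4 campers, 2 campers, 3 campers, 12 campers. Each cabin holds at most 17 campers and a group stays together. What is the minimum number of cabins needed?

Total = 12 + 12 + 11 + 9 + 4 + 4 + 4 + 3 + 3 + 3 + 3 + 2 = 70 campers.
Lower bound: ⌈70/17⌉ = 5 cabins.
A packing using 5 cabins:
  cabin 1: 12 + 4 = 16
  cabin 2: 12 + 4 = 16
  cabin 3: 11 + 4 + 2 = 17
  cabin 4: 9 + 3 + 3 = 15
  cabin 5: 3 + 3 = 6
This matches the lower bound, so 5 is optimal.

5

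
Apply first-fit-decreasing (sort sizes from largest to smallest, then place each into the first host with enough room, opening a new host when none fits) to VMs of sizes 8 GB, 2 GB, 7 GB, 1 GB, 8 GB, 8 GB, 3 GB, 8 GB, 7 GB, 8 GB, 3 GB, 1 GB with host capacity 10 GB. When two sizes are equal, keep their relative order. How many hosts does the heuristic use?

Sorted descending: 8, 8, 8, 8, 8, 7, 7, 3, 3, 2, 1, 1.
  8 → host 1 (new)  [load 8/10]
  8 → host 2 (new)  [load 8/10]
  8 → host 3 (new)  [load 8/10]
  8 → host 4 (new)  [load 8/10]
  8 → host 5 (new)  [load 8/10]
  7 → host 6 (new)  [load 7/10]
  7 → host 7 (new)  [load 7/10]
  3 → host 6  [load 10/10]
  3 → host 7  [load 10/10]
  2 → host 1  [load 10/10]
  1 → host 2  [load 9/10]
  1 → host 2  [load 10/10]
7 hosts opened.

7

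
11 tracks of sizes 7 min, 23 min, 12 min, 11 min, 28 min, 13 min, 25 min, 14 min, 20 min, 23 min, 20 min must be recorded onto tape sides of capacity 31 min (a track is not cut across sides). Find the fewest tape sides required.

8

Total = 28 + 25 + 23 + 23 + 20 + 20 + 14 + 13 + 12 + 11 + 7 = 196 min.
Lower bound: ⌈196/31⌉ = 7 tape sides.
A packing using 8 tape sides:
  side 1: 28 = 28
  side 2: 25 = 25
  side 3: 23 + 7 = 30
  side 4: 23 = 23
  side 5: 20 + 11 = 31
  side 6: 20 = 20
  side 7: 14 + 13 = 27
  side 8: 12 = 12
No arrangement into 7 tape sides stays within capacity, so 8 is optimal.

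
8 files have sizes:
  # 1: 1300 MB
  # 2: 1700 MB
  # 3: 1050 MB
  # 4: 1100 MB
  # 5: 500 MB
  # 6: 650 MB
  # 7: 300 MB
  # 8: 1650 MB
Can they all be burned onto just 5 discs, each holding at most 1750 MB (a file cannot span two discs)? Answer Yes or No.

A valid assignment using 5 discs:
  disc 1: 1700 = 1700
  disc 2: 1650 = 1650
  disc 3: 1300 + 300 = 1600
  disc 4: 1100 + 650 = 1750
  disc 5: 1050 + 500 = 1550
Every load is within 1750 MB, so 5 discs suffice.

Yes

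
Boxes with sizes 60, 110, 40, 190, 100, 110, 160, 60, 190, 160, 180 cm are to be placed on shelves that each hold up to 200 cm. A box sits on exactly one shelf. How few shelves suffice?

8

Total = 190 + 190 + 180 + 160 + 160 + 110 + 110 + 100 + 60 + 60 + 40 = 1360 cm.
Lower bound: ⌈1360/200⌉ = 7 shelves.
A packing using 8 shelves:
  shelf 1: 190 = 190
  shelf 2: 190 = 190
  shelf 3: 180 = 180
  shelf 4: 160 + 40 = 200
  shelf 5: 160 = 160
  shelf 6: 110 + 60 = 170
  shelf 7: 110 + 60 = 170
  shelf 8: 100 = 100
No arrangement into 7 shelves stays within capacity, so 8 is optimal.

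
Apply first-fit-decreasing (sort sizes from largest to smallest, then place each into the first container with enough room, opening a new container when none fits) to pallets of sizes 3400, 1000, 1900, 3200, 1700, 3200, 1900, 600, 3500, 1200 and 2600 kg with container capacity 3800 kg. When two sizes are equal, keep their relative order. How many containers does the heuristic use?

Sorted descending: 3500, 3400, 3200, 3200, 2600, 1900, 1900, 1700, 1200, 1000, 600.
  3500 → container 1 (new)  [load 3500/3800]
  3400 → container 2 (new)  [load 3400/3800]
  3200 → container 3 (new)  [load 3200/3800]
  3200 → container 4 (new)  [load 3200/3800]
  2600 → container 5 (new)  [load 2600/3800]
  1900 → container 6 (new)  [load 1900/3800]
  1900 → container 6  [load 3800/3800]
  1700 → container 7 (new)  [load 1700/3800]
  1200 → container 5  [load 3800/3800]
  1000 → container 7  [load 2700/3800]
  600 → container 3  [load 3800/3800]
7 containers opened.

7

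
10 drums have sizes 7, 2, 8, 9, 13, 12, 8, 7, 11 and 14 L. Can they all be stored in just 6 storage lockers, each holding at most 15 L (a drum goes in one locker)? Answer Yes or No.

Total = 91 L; ⌈91/15⌉ = 7.
At least 7 storage lockers are required, but only 6 are allowed.

No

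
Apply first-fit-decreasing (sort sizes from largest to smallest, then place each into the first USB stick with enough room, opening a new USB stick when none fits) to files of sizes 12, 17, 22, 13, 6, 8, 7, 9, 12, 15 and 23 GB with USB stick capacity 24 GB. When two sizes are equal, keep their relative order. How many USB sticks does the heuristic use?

Sorted descending: 23, 22, 17, 15, 13, 12, 12, 9, 8, 7, 6.
  23 → USB stick 1 (new)  [load 23/24]
  22 → USB stick 2 (new)  [load 22/24]
  17 → USB stick 3 (new)  [load 17/24]
  15 → USB stick 4 (new)  [load 15/24]
  13 → USB stick 5 (new)  [load 13/24]
  12 → USB stick 6 (new)  [load 12/24]
  12 → USB stick 6  [load 24/24]
  9 → USB stick 4  [load 24/24]
  8 → USB stick 5  [load 21/24]
  7 → USB stick 3  [load 24/24]
  6 → USB stick 7 (new)  [load 6/24]
7 USB sticks opened.

7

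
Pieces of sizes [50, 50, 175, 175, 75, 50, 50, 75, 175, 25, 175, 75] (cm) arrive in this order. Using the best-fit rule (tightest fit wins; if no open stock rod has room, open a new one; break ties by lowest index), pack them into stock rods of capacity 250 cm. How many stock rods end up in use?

5

  50 → stock rod 1 (new)  [load 50/250]
  50 → stock rod 1  [load 100/250]
  175 → stock rod 2 (new)  [load 175/250]
  175 → stock rod 3 (new)  [load 175/250]
  75 → stock rod 2  [load 250/250]
  50 → stock rod 3  [load 225/250]
  50 → stock rod 1  [load 150/250]
  75 → stock rod 1  [load 225/250]
  175 → stock rod 4 (new)  [load 175/250]
  25 → stock rod 1  [load 250/250]
  175 → stock rod 5 (new)  [load 175/250]
  75 → stock rod 4  [load 250/250]
5 stock rods opened.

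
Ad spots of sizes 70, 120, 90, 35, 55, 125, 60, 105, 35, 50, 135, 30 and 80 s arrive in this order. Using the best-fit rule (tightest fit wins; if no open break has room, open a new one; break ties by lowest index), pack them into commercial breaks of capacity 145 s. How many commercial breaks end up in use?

  70 → break 1 (new)  [load 70/145]
  120 → break 2 (new)  [load 120/145]
  90 → break 3 (new)  [load 90/145]
  35 → break 3  [load 125/145]
  55 → break 1  [load 125/145]
  125 → break 4 (new)  [load 125/145]
  60 → break 5 (new)  [load 60/145]
  105 → break 6 (new)  [load 105/145]
  35 → break 6  [load 140/145]
  50 → break 5  [load 110/145]
  135 → break 7 (new)  [load 135/145]
  30 → break 5  [load 140/145]
  80 → break 8 (new)  [load 80/145]
8 commercial breaks opened.

8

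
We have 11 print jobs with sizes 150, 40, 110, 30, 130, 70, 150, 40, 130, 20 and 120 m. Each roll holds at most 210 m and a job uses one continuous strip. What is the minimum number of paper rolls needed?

6

Total = 150 + 150 + 130 + 130 + 120 + 110 + 70 + 40 + 40 + 30 + 20 = 990 m.
Lower bound: ⌈990/210⌉ = 5 paper rolls.
Also, 6 print jobs each exceed 105 m, and no two of those can share a roll, so at least 6 paper rolls are needed.
A packing using 6 paper rolls:
  roll 1: 150 + 40 + 20 = 210
  roll 2: 150 + 40 = 190
  roll 3: 130 + 70 = 200
  roll 4: 130 + 30 = 160
  roll 5: 120 = 120
  roll 6: 110 = 110
This matches the lower bound, so 6 is optimal.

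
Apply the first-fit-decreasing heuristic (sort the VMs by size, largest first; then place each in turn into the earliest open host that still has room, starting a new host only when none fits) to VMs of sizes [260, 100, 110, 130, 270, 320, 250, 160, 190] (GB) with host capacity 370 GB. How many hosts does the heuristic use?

6

Sorted descending: 320, 270, 260, 250, 190, 160, 130, 110, 100.
  320 → host 1 (new)  [load 320/370]
  270 → host 2 (new)  [load 270/370]
  260 → host 3 (new)  [load 260/370]
  250 → host 4 (new)  [load 250/370]
  190 → host 5 (new)  [load 190/370]
  160 → host 5  [load 350/370]
  130 → host 6 (new)  [load 130/370]
  110 → host 3  [load 370/370]
  100 → host 2  [load 370/370]
6 hosts opened.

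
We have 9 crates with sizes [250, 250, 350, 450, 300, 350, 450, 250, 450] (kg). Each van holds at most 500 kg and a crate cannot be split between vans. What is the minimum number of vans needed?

8

Total = 450 + 450 + 450 + 350 + 350 + 300 + 250 + 250 + 250 = 3100 kg.
Lower bound: ⌈3100/500⌉ = 7 vans.
A packing using 8 vans:
  van 1: 450 = 450
  van 2: 450 = 450
  van 3: 450 = 450
  van 4: 350 = 350
  van 5: 350 = 350
  van 6: 300 = 300
  van 7: 250 + 250 = 500
  van 8: 250 = 250
No arrangement into 7 vans stays within capacity, so 8 is optimal.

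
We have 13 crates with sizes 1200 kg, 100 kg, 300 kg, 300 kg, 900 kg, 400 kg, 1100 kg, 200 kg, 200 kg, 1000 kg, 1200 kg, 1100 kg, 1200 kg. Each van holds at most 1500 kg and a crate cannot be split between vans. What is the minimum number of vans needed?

Total = 1200 + 1200 + 1200 + 1100 + 1100 + 1000 + 900 + 400 + 300 + 300 + 200 + 200 + 100 = 9200 kg.
Lower bound: ⌈9200/1500⌉ = 7 vans.
A packing using 7 vans:
  van 1: 1200 + 300 = 1500
  van 2: 1200 + 300 = 1500
  van 3: 1200 + 200 + 100 = 1500
  van 4: 1100 + 400 = 1500
  van 5: 1100 + 200 = 1300
  van 6: 1000 = 1000
  van 7: 900 = 900
This matches the lower bound, so 7 is optimal.

7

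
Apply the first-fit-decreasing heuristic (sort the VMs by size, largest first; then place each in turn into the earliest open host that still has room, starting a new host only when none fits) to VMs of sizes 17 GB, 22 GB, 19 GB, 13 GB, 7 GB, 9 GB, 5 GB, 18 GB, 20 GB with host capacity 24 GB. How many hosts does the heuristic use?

Sorted descending: 22, 20, 19, 18, 17, 13, 9, 7, 5.
  22 → host 1 (new)  [load 22/24]
  20 → host 2 (new)  [load 20/24]
  19 → host 3 (new)  [load 19/24]
  18 → host 4 (new)  [load 18/24]
  17 → host 5 (new)  [load 17/24]
  13 → host 6 (new)  [load 13/24]
  9 → host 6  [load 22/24]
  7 → host 5  [load 24/24]
  5 → host 3  [load 24/24]
6 hosts opened.

6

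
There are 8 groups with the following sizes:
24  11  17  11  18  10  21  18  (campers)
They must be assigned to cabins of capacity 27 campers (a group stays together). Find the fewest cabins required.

6

Total = 24 + 21 + 18 + 18 + 17 + 11 + 11 + 10 = 130 campers.
Lower bound: ⌈130/27⌉ = 5 cabins.
A packing using 6 cabins:
  cabin 1: 24 = 24
  cabin 2: 21 = 21
  cabin 3: 18 = 18
  cabin 4: 18 = 18
  cabin 5: 17 + 10 = 27
  cabin 6: 11 + 11 = 22
No arrangement into 5 cabins stays within capacity, so 6 is optimal.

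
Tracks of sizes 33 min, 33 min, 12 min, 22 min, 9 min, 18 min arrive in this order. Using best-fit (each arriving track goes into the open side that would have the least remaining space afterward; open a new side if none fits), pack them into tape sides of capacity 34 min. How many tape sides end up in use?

  33 → side 1 (new)  [load 33/34]
  33 → side 2 (new)  [load 33/34]
  12 → side 3 (new)  [load 12/34]
  22 → side 3  [load 34/34]
  9 → side 4 (new)  [load 9/34]
  18 → side 4  [load 27/34]
4 tape sides opened.

4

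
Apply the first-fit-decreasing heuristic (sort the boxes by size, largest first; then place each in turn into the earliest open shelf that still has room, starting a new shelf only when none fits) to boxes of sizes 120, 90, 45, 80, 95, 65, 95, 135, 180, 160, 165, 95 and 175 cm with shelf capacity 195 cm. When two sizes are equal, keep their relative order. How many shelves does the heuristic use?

Sorted descending: 180, 175, 165, 160, 135, 120, 95, 95, 95, 90, 80, 65, 45.
  180 → shelf 1 (new)  [load 180/195]
  175 → shelf 2 (new)  [load 175/195]
  165 → shelf 3 (new)  [load 165/195]
  160 → shelf 4 (new)  [load 160/195]
  135 → shelf 5 (new)  [load 135/195]
  120 → shelf 6 (new)  [load 120/195]
  95 → shelf 7 (new)  [load 95/195]
  95 → shelf 7  [load 190/195]
  95 → shelf 8 (new)  [load 95/195]
  90 → shelf 8  [load 185/195]
  80 → shelf 9 (new)  [load 80/195]
  65 → shelf 6  [load 185/195]
  45 → shelf 5  [load 180/195]
9 shelves opened.

9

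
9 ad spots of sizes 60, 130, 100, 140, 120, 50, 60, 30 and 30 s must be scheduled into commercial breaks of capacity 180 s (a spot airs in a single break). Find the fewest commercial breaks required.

Total = 140 + 130 + 120 + 100 + 60 + 60 + 50 + 30 + 30 = 720 s.
Lower bound: ⌈720/180⌉ = 4 commercial breaks.
A packing using 5 commercial breaks:
  break 1: 140 + 30 = 170
  break 2: 130 + 50 = 180
  break 3: 120 + 60 = 180
  break 4: 100 + 60 = 160
  break 5: 30 = 30
No arrangement into 4 commercial breaks stays within capacity, so 5 is optimal.

5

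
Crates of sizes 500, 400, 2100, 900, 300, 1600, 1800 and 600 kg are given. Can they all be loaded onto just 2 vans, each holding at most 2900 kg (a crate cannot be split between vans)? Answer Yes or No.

No

Total = 8200 kg; ⌈8200/2900⌉ = 3.
At least 3 vans are required, but only 2 are allowed.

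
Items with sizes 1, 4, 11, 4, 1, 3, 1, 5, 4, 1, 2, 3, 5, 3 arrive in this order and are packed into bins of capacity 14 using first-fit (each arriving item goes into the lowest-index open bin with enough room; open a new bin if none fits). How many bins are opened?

4

  1 → bin 1 (new)  [load 1/14]
  4 → bin 1  [load 5/14]
  11 → bin 2 (new)  [load 11/14]
  4 → bin 1  [load 9/14]
  1 → bin 1  [load 10/14]
  3 → bin 1  [load 13/14]
  1 → bin 1  [load 14/14]
  5 → bin 3 (new)  [load 5/14]
  4 → bin 3  [load 9/14]
  1 → bin 2  [load 12/14]
  2 → bin 2  [load 14/14]
  3 → bin 3  [load 12/14]
  5 → bin 4 (new)  [load 5/14]
  3 → bin 4  [load 8/14]
4 bins opened.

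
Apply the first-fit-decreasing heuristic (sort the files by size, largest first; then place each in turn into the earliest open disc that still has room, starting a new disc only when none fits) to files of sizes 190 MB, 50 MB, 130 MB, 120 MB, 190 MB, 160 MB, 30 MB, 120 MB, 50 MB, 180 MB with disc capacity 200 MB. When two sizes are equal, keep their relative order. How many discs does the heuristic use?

7

Sorted descending: 190, 190, 180, 160, 130, 120, 120, 50, 50, 30.
  190 → disc 1 (new)  [load 190/200]
  190 → disc 2 (new)  [load 190/200]
  180 → disc 3 (new)  [load 180/200]
  160 → disc 4 (new)  [load 160/200]
  130 → disc 5 (new)  [load 130/200]
  120 → disc 6 (new)  [load 120/200]
  120 → disc 7 (new)  [load 120/200]
  50 → disc 5  [load 180/200]
  50 → disc 6  [load 170/200]
  30 → disc 4  [load 190/200]
7 discs opened.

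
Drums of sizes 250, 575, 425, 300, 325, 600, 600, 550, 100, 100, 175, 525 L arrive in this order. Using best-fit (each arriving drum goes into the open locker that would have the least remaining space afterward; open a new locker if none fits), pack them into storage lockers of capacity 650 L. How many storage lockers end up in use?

  250 → locker 1 (new)  [load 250/650]
  575 → locker 2 (new)  [load 575/650]
  425 → locker 3 (new)  [load 425/650]
  300 → locker 1  [load 550/650]
  325 → locker 4 (new)  [load 325/650]
  600 → locker 5 (new)  [load 600/650]
  600 → locker 6 (new)  [load 600/650]
  550 → locker 7 (new)  [load 550/650]
  100 → locker 1  [load 650/650]
  100 → locker 7  [load 650/650]
  175 → locker 3  [load 600/650]
  525 → locker 8 (new)  [load 525/650]
8 storage lockers opened.

8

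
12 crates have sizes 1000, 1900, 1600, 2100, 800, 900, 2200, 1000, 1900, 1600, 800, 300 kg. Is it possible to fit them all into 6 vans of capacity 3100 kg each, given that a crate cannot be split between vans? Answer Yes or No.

A valid assignment using 6 vans:
  van 1: 2200 + 900 = 3100
  van 2: 2100 + 1000 = 3100
  van 3: 1900 + 1000 = 2900
  van 4: 1900 + 800 + 300 = 3000
  van 5: 1600 + 800 = 2400
  van 6: 1600 = 1600
Every load is within 3100 kg, so 6 vans suffice.

Yes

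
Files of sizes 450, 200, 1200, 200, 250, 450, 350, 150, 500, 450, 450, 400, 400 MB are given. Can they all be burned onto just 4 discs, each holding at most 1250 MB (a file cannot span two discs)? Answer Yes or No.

Total = 5450 MB; ⌈5450/1250⌉ = 5.
At least 5 discs are required, but only 4 are allowed.

No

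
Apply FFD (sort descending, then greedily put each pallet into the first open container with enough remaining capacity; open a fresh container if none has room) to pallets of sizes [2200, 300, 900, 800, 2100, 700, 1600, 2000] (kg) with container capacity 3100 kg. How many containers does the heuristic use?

4

Sorted descending: 2200, 2100, 2000, 1600, 900, 800, 700, 300.
  2200 → container 1 (new)  [load 2200/3100]
  2100 → container 2 (new)  [load 2100/3100]
  2000 → container 3 (new)  [load 2000/3100]
  1600 → container 4 (new)  [load 1600/3100]
  900 → container 1  [load 3100/3100]
  800 → container 2  [load 2900/3100]
  700 → container 3  [load 2700/3100]
  300 → container 3  [load 3000/3100]
4 containers opened.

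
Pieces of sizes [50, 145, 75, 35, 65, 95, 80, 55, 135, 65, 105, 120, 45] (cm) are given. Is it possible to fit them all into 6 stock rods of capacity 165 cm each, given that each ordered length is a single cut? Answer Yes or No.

No

Total = 1070 cm; ⌈1070/165⌉ = 7.
At least 7 stock rods are required, but only 6 are allowed.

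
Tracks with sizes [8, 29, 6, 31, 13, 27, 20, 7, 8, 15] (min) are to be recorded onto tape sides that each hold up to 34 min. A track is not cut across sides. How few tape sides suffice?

Total = 31 + 29 + 27 + 20 + 15 + 13 + 8 + 8 + 7 + 6 = 164 min.
Lower bound: ⌈164/34⌉ = 5 tape sides.
A packing using 6 tape sides:
  side 1: 31 = 31
  side 2: 29 = 29
  side 3: 27 + 7 = 34
  side 4: 20 + 13 = 33
  side 5: 15 + 8 + 8 = 31
  side 6: 6 = 6
No arrangement into 5 tape sides stays within capacity, so 6 is optimal.

6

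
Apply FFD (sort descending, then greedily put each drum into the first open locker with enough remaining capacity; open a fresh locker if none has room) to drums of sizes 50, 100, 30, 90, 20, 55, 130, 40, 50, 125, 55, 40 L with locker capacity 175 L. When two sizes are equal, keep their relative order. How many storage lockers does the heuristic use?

5

Sorted descending: 130, 125, 100, 90, 55, 55, 50, 50, 40, 40, 30, 20.
  130 → locker 1 (new)  [load 130/175]
  125 → locker 2 (new)  [load 125/175]
  100 → locker 3 (new)  [load 100/175]
  90 → locker 4 (new)  [load 90/175]
  55 → locker 3  [load 155/175]
  55 → locker 4  [load 145/175]
  50 → locker 2  [load 175/175]
  50 → locker 5 (new)  [load 50/175]
  40 → locker 1  [load 170/175]
  40 → locker 5  [load 90/175]
  30 → locker 4  [load 175/175]
  20 → locker 3  [load 175/175]
5 storage lockers opened.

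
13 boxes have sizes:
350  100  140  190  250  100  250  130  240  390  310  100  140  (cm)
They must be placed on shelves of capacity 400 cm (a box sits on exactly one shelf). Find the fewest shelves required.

8

Total = 390 + 350 + 310 + 250 + 250 + 240 + 190 + 140 + 140 + 130 + 100 + 100 + 100 = 2690 cm.
Lower bound: ⌈2690/400⌉ = 7 shelves.
A packing using 8 shelves:
  shelf 1: 390 = 390
  shelf 2: 350 = 350
  shelf 3: 310 = 310
  shelf 4: 250 + 140 = 390
  shelf 5: 250 + 140 = 390
  shelf 6: 240 + 130 = 370
  shelf 7: 190 + 100 + 100 = 390
  shelf 8: 100 = 100
No arrangement into 7 shelves stays within capacity, so 8 is optimal.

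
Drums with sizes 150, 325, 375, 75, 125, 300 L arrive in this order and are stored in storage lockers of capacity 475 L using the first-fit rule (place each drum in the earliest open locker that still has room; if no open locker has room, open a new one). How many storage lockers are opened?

  150 → locker 1 (new)  [load 150/475]
  325 → locker 1  [load 475/475]
  375 → locker 2 (new)  [load 375/475]
  75 → locker 2  [load 450/475]
  125 → locker 3 (new)  [load 125/475]
  300 → locker 3  [load 425/475]
3 storage lockers opened.

3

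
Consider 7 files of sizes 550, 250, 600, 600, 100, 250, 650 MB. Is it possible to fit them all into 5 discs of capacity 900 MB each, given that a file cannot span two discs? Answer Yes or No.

Yes

A valid assignment using 4 discs:
  disc 1: 650 + 250 = 900
  disc 2: 600 + 250 = 850
  disc 3: 600 + 100 = 700
  disc 4: 550 = 550
That uses only 4 ≤ 5, so 5 discs are enough.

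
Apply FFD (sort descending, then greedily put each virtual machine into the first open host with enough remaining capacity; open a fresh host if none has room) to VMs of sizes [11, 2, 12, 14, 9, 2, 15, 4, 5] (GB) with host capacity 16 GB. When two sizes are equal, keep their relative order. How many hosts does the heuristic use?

Sorted descending: 15, 14, 12, 11, 9, 5, 4, 2, 2.
  15 → host 1 (new)  [load 15/16]
  14 → host 2 (new)  [load 14/16]
  12 → host 3 (new)  [load 12/16]
  11 → host 4 (new)  [load 11/16]
  9 → host 5 (new)  [load 9/16]
  5 → host 4  [load 16/16]
  4 → host 3  [load 16/16]
  2 → host 2  [load 16/16]
  2 → host 5  [load 11/16]
5 hosts opened.

5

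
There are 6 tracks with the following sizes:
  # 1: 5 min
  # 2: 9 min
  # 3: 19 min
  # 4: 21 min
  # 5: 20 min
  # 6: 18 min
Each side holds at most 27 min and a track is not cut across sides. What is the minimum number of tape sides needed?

Total = 21 + 20 + 19 + 18 + 9 + 5 = 92 min.
Lower bound: ⌈92/27⌉ = 4 tape sides.
A packing using 4 tape sides:
  side 1: 21 + 5 = 26
  side 2: 20 = 20
  side 3: 19 = 19
  side 4: 18 + 9 = 27
This matches the lower bound, so 4 is optimal.

4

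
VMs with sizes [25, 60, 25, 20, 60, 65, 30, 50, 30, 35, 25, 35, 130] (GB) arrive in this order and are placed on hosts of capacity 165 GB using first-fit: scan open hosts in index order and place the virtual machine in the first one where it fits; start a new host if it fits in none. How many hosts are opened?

4

  25 → host 1 (new)  [load 25/165]
  60 → host 1  [load 85/165]
  25 → host 1  [load 110/165]
  20 → host 1  [load 130/165]
  60 → host 2 (new)  [load 60/165]
  65 → host 2  [load 125/165]
  30 → host 1  [load 160/165]
  50 → host 3 (new)  [load 50/165]
  30 → host 2  [load 155/165]
  35 → host 3  [load 85/165]
  25 → host 3  [load 110/165]
  35 → host 3  [load 145/165]
  130 → host 4 (new)  [load 130/165]
4 hosts opened.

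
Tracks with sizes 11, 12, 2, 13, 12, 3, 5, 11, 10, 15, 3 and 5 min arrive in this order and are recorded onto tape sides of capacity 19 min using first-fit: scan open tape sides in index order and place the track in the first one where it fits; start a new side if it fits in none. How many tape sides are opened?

7

  11 → side 1 (new)  [load 11/19]
  12 → side 2 (new)  [load 12/19]
  2 → side 1  [load 13/19]
  13 → side 3 (new)  [load 13/19]
  12 → side 4 (new)  [load 12/19]
  3 → side 1  [load 16/19]
  5 → side 2  [load 17/19]
  11 → side 5 (new)  [load 11/19]
  10 → side 6 (new)  [load 10/19]
  15 → side 7 (new)  [load 15/19]
  3 → side 1  [load 19/19]
  5 → side 3  [load 18/19]
7 tape sides opened.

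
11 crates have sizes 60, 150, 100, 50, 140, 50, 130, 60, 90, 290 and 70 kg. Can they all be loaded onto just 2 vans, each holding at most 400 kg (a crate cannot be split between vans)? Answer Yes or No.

Total = 1190 kg; ⌈1190/400⌉ = 3.
At least 3 vans are required, but only 2 are allowed.

No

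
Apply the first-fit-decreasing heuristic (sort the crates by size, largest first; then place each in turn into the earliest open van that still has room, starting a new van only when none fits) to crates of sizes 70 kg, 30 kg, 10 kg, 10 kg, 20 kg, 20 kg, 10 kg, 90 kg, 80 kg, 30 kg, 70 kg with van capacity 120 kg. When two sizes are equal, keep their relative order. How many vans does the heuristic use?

4

Sorted descending: 90, 80, 70, 70, 30, 30, 20, 20, 10, 10, 10.
  90 → van 1 (new)  [load 90/120]
  80 → van 2 (new)  [load 80/120]
  70 → van 3 (new)  [load 70/120]
  70 → van 4 (new)  [load 70/120]
  30 → van 1  [load 120/120]
  30 → van 2  [load 110/120]
  20 → van 3  [load 90/120]
  20 → van 3  [load 110/120]
  10 → van 2  [load 120/120]
  10 → van 3  [load 120/120]
  10 → van 4  [load 80/120]
4 vans opened.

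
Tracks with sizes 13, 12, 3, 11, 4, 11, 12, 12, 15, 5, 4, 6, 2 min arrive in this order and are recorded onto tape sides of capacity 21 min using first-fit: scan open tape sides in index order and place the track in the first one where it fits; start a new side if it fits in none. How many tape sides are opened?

  13 → side 1 (new)  [load 13/21]
  12 → side 2 (new)  [load 12/21]
  3 → side 1  [load 16/21]
  11 → side 3 (new)  [load 11/21]
  4 → side 1  [load 20/21]
  11 → side 4 (new)  [load 11/21]
  12 → side 5 (new)  [load 12/21]
  12 → side 6 (new)  [load 12/21]
  15 → side 7 (new)  [load 15/21]
  5 → side 2  [load 17/21]
  4 → side 2  [load 21/21]
  6 → side 3  [load 17/21]
  2 → side 3  [load 19/21]
7 tape sides opened.

7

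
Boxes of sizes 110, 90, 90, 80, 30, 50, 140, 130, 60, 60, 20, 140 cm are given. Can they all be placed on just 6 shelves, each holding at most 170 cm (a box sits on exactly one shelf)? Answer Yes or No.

Total = 1000 cm; ⌈1000/170⌉ = 6.
The bound of 6 does not rule out 6, but exhaustive search shows no assignment into 6 shelves of capacity 170 cm exists — the minimum is 7.

No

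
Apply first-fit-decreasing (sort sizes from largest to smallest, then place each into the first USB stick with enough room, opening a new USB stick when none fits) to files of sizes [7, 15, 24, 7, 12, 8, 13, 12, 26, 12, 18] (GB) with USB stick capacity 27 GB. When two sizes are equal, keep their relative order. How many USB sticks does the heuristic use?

Sorted descending: 26, 24, 18, 15, 13, 12, 12, 12, 8, 7, 7.
  26 → USB stick 1 (new)  [load 26/27]
  24 → USB stick 2 (new)  [load 24/27]
  18 → USB stick 3 (new)  [load 18/27]
  15 → USB stick 4 (new)  [load 15/27]
  13 → USB stick 5 (new)  [load 13/27]
  12 → USB stick 4  [load 27/27]
  12 → USB stick 5  [load 25/27]
  12 → USB stick 6 (new)  [load 12/27]
  8 → USB stick 3  [load 26/27]
  7 → USB stick 6  [load 19/27]
  7 → USB stick 6  [load 26/27]
6 USB sticks opened.

6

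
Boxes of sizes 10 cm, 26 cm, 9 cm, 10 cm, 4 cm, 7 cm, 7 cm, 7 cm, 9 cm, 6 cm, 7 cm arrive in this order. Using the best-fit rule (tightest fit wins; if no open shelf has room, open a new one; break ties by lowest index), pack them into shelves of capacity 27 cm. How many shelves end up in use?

  10 → shelf 1 (new)  [load 10/27]
  26 → shelf 2 (new)  [load 26/27]
  9 → shelf 1  [load 19/27]
  10 → shelf 3 (new)  [load 10/27]
  4 → shelf 1  [load 23/27]
  7 → shelf 3  [load 17/27]
  7 → shelf 3  [load 24/27]
  7 → shelf 4 (new)  [load 7/27]
  9 → shelf 4  [load 16/27]
  6 → shelf 4  [load 22/27]
  7 → shelf 5 (new)  [load 7/27]
5 shelves opened.

5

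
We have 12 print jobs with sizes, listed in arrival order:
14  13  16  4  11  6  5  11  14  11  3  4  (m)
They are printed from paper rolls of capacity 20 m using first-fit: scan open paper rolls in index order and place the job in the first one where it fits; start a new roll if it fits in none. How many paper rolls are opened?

  14 → roll 1 (new)  [load 14/20]
  13 → roll 2 (new)  [load 13/20]
  16 → roll 3 (new)  [load 16/20]
  4 → roll 1  [load 18/20]
  11 → roll 4 (new)  [load 11/20]
  6 → roll 2  [load 19/20]
  5 → roll 4  [load 16/20]
  11 → roll 5 (new)  [load 11/20]
  14 → roll 6 (new)  [load 14/20]
  11 → roll 7 (new)  [load 11/20]
  3 → roll 3  [load 19/20]
  4 → roll 4  [load 20/20]
7 paper rolls opened.

7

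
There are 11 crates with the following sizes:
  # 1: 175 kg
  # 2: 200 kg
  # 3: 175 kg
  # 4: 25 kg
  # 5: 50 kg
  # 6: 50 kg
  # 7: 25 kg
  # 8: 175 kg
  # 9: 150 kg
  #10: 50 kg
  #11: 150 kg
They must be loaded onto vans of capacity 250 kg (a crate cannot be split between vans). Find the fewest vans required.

6

Total = 200 + 175 + 175 + 175 + 150 + 150 + 50 + 50 + 50 + 25 + 25 = 1225 kg.
Lower bound: ⌈1225/250⌉ = 5 vans.
Also, 6 crates each exceed 125 kg, and no two of those can share a van, so at least 6 vans are needed.
A packing using 6 vans:
  van 1: 200 + 50 = 250
  van 2: 175 + 50 + 25 = 250
  van 3: 175 + 50 + 25 = 250
  van 4: 175 = 175
  van 5: 150 = 150
  van 6: 150 = 150
This matches the lower bound, so 6 is optimal.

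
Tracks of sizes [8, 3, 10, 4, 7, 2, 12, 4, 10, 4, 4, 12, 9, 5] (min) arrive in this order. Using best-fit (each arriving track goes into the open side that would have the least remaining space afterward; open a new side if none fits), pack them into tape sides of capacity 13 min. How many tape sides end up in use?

  8 → side 1 (new)  [load 8/13]
  3 → side 1  [load 11/13]
  10 → side 2 (new)  [load 10/13]
  4 → side 3 (new)  [load 4/13]
  7 → side 3  [load 11/13]
  2 → side 1  [load 13/13]
  12 → side 4 (new)  [load 12/13]
  4 → side 5 (new)  [load 4/13]
  10 → side 6 (new)  [load 10/13]
  4 → side 5  [load 8/13]
  4 → side 5  [load 12/13]
  12 → side 7 (new)  [load 12/13]
  9 → side 8 (new)  [load 9/13]
  5 → side 9 (new)  [load 5/13]
9 tape sides opened.

9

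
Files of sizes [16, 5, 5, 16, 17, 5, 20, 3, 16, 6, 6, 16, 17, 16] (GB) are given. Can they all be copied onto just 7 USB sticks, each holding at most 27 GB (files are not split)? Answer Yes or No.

Total = 164 GB; ⌈164/27⌉ = 7.
8 files each exceed half the capacity and cannot share a USB stick, forcing at least 8 USB sticks.
At least 8 USB sticks are required, but only 7 are allowed.

No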